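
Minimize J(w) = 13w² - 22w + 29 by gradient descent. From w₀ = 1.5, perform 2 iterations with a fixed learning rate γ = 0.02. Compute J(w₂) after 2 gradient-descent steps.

J′(w) = 26w - 22
w₁ = 1.5 − 0.02·17 = 1.16
w₂ = 1.16 − 0.02·8.16 = 0.9968
J(0.9968) = 19.98733312

19.98733312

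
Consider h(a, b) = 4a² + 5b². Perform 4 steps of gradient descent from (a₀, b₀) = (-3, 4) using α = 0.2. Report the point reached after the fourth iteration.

∇h = (8a, 10b)
(a₁, b₁) = (-3, 4) − 0.2·(-24, 40) = (1.8, -4)
(a₂, b₂) = (1.8, -4) − 0.2·(14.4, -40) = (-1.08, 4)
(a₃, b₃) = (-1.08, 4) − 0.2·(-8.64, 40) = (0.648, -4)
(a₄, b₄) = (0.648, -4) − 0.2·(5.184, -40) = (-0.3888, 4)

(-0.3888, 4)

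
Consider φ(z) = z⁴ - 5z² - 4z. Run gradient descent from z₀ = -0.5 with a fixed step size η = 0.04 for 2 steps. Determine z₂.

-0.54550272

φ′(z) = 4z³ - 10z - 4
z₁ = -0.5 − 0.04·0.5 = -0.52
z₂ = -0.52 − 0.04·0.637568 = -0.54550272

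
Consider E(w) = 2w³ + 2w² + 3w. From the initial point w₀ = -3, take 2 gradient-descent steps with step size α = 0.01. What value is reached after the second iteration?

-4.05615

E′(w) = 6w² + 4w + 3
Step 1: E′(-3) = 45; w₁ = -3 − 0.01·45 = -3.45
Step 2: E′(-3.45) = 60.615; w₂ = -3.45 − 0.01·60.615 = -4.05615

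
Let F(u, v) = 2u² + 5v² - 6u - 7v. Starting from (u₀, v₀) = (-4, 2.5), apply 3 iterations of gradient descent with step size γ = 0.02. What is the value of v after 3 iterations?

∇F = (4u - 6, 10v - 7)
(u₁, v₁) = (-4, 2.5) − 0.02·(-22, 18) = (-3.56, 2.14)
(u₂, v₂) = (-3.56, 2.14) − 0.02·(-20.24, 14.4) = (-3.1552, 1.852)
(u₃, v₃) = (-3.1552, 1.852) − 0.02·(-18.6208, 11.52) = (-2.782784, 1.6216)
v = 1.6216

1.6216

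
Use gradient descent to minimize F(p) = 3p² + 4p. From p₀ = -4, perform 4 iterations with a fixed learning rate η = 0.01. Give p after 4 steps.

-3.2691632

F′(p) = 6p + 4
p₁ = -4 − 0.01·(-20) = -3.8
p₂ = -3.8 − 0.01·(-18.8) = -3.612
p₃ = -3.612 − 0.01·(-17.672) = -3.43528
p₄ = -3.43528 − 0.01·(-16.61168) = -3.2691632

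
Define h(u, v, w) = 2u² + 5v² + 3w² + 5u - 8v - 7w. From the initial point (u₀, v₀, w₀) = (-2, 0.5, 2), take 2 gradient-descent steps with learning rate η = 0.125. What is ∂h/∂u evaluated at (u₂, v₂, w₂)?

∇h = (4u + 5, 10v - 8, 6w - 7)
(u₁, v₁, w₁) = (-2, 0.5, 2) − 0.125·(-3, -3, 5) = (-1.625, 0.875, 1.375)
(u₂, v₂, w₂) = (-1.625, 0.875, 1.375) − 0.125·(-1.5, 0.75, 1.25) = (-1.4375, 0.78125, 1.21875)
∂h/∂u at (-1.4375, 0.78125, 1.21875) = -0.75

-0.75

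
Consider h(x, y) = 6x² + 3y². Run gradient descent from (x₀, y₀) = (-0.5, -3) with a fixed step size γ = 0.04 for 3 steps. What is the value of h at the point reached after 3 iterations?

5.232553986048

∇h = (12x, 6y)
(x₁, y₁) = (-0.5, -3) − 0.04·(-6, -18) = (-0.26, -2.28)
(x₂, y₂) = (-0.26, -2.28) − 0.04·(-3.12, -13.68) = (-0.1352, -1.7328)
(x₃, y₃) = (-0.1352, -1.7328) − 0.04·(-1.6224, -10.3968) = (-0.070304, -1.316928)
h(-0.070304, -1.316928) = 5.232553986048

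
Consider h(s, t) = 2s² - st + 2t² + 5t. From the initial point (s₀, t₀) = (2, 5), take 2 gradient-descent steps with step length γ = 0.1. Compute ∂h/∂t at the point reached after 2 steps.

8.87

∇h = (4s - t, -s + 4t + 5)
(s₁, t₁) = (2, 5) − 0.1·(3, 23) = (1.7, 2.7)
(s₂, t₂) = (1.7, 2.7) − 0.1·(4.1, 14.1) = (1.29, 1.29)
∂h/∂t at (1.29, 1.29) = 8.87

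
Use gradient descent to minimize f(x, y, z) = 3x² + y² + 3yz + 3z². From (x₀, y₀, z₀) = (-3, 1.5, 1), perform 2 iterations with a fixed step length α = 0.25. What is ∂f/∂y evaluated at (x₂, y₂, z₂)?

4.875

∇f = (6x, 2y + 3z, 3y + 6z)
Step 1: at (-3, 1.5, 1), ∇f = (-18, 6, 10.5) → (-3, 1.5, 1) − 0.25·(-18, 6, 10.5) = (1.5, 0, -1.625)
Step 2: at (1.5, 0, -1.625), ∇f = (9, -4.875, -9.75) → (1.5, 0, -1.625) − 0.25·(9, -4.875, -9.75) = (-0.75, 1.21875, 0.8125)
∂f/∂y at (-0.75, 1.21875, 0.8125) = 4.875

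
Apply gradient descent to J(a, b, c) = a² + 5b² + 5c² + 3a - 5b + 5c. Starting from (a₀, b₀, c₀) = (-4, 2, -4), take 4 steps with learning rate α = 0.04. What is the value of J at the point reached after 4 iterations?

∇J = (2a + 3, 10b - 5, 10c + 5)
Step 1: at (-4, 2, -4), ∇J = (-5, 15, -35) → (-4, 2, -4) − 0.04·(-5, 15, -35) = (-3.8, 1.4, -2.6)
Step 2: at (-3.8, 1.4, -2.6), ∇J = (-4.6, 9, -21) → (-3.8, 1.4, -2.6) − 0.04·(-4.6, 9, -21) = (-3.616, 1.04, -1.76)
Step 3: at (-3.616, 1.04, -1.76), ∇J = (-4.232, 5.4, -12.6) → (-3.616, 1.04, -1.76) − 0.04·(-4.232, 5.4, -12.6) = (-3.44672, 0.824, -1.256)
Step 4: at (-3.44672, 0.824, -1.256), ∇J = (-3.89344, 3.24, -7.56) → (-3.44672, 0.824, -1.256) − 0.04·(-3.89344, 3.24, -7.56) = (-3.2909824, 0.6944, -0.9536)
J(-3.2909824, 0.6944, -0.9536) = -0.32466044289024

-0.32466044289024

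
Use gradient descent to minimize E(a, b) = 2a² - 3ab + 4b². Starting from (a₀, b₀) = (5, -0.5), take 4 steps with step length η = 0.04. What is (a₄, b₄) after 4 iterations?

∇E = (4a - 3b, -3a + 8b)
Step 1: at (5, -0.5), ∇E = (21.5, -19) → (5, -0.5) − 0.04·(21.5, -19) = (4.14, 0.26)
Step 2: at (4.14, 0.26), ∇E = (15.78, -10.34) → (4.14, 0.26) − 0.04·(15.78, -10.34) = (3.5088, 0.6736)
Step 3: at (3.5088, 0.6736), ∇E = (12.0144, -5.1376) → (3.5088, 0.6736) − 0.04·(12.0144, -5.1376) = (3.028224, 0.879104)
Step 4: at (3.028224, 0.879104), ∇E = (9.475584, -2.05184) → (3.028224, 0.879104) − 0.04·(9.475584, -2.05184) = (2.64920064, 0.9611776)

(2.64920064, 0.9611776)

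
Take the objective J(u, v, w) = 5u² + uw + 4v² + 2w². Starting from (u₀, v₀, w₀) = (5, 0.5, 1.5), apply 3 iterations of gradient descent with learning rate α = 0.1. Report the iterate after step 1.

∇J = (10u + w, 8v, u + 4w)
(u₁, v₁, w₁) = (5, 0.5, 1.5) − 0.1·(51.5, 4, 11) = (-0.15, 0.1, 0.4)

(-0.15, 0.1, 0.4)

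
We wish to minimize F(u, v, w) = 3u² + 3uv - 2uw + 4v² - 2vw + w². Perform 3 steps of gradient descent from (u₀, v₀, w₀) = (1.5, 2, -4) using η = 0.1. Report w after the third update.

-2.063

∇F = (6u + 3v - 2w, 3u + 8v - 2w, -2u - 2v + 2w)
Step 1: at (1.5, 2, -4), ∇F = (23, 28.5, -15) → (1.5, 2, -4) − 0.1·(23, 28.5, -15) = (-0.8, -0.85, -2.5)
Step 2: at (-0.8, -0.85, -2.5), ∇F = (-2.35, -4.2, -1.7) → (-0.8, -0.85, -2.5) − 0.1·(-2.35, -4.2, -1.7) = (-0.565, -0.43, -2.33)
Step 3: at (-0.565, -0.43, -2.33), ∇F = (-0.02, -0.475, -2.67) → (-0.565, -0.43, -2.33) − 0.1·(-0.02, -0.475, -2.67) = (-0.563, -0.3825, -2.063)
w = -2.063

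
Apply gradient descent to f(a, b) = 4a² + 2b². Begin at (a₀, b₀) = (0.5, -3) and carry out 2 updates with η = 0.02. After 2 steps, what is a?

∇f = (8a, 4b)
Step 1: at (0.5, -3), ∇f = (4, -12) → (0.5, -3) − 0.02·(4, -12) = (0.42, -2.76)
Step 2: at (0.42, -2.76), ∇f = (3.36, -11.04) → (0.42, -2.76) − 0.02·(3.36, -11.04) = (0.3528, -2.5392)
a = 0.3528

0.3528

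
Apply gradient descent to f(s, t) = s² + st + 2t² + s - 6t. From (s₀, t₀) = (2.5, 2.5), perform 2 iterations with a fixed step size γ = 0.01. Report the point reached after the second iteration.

∇f = (2s + t + 1, s + 4t - 6)
Step 1: at (2.5, 2.5), ∇f = (8.5, 6.5) → (2.5, 2.5) − 0.01·(8.5, 6.5) = (2.415, 2.435)
Step 2: at (2.415, 2.435), ∇f = (8.265, 6.155) → (2.415, 2.435) − 0.01·(8.265, 6.155) = (2.33235, 2.37345)

(2.33235, 2.37345)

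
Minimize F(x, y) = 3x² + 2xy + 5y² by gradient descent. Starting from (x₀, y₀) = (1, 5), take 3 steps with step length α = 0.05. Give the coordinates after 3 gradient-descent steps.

∇F = (6x + 2y, 2x + 10y)
(x₁, y₁) = (1, 5) − 0.05·(16, 52) = (0.2, 2.4)
(x₂, y₂) = (0.2, 2.4) − 0.05·(6, 24.4) = (-0.1, 1.18)
(x₃, y₃) = (-0.1, 1.18) − 0.05·(1.76, 11.6) = (-0.188, 0.6)

(-0.188, 0.6)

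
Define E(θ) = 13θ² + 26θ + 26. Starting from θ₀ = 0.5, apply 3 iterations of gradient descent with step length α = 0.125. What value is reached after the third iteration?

E′(θ) = 26θ + 26
θ₁ = 0.5 − 0.125·39 = -4.375
θ₂ = -4.375 − 0.125·(-87.75) = 6.59375
θ₃ = 6.59375 − 0.125·197.4375 = -18.0859375

-18.0859375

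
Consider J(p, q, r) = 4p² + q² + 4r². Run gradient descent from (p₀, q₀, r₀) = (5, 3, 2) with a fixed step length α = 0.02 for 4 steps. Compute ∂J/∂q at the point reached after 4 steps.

∇J = (8p, 2q, 8r)
Step 1: at (5, 3, 2), ∇J = (40, 6, 16) → (5, 3, 2) − 0.02·(40, 6, 16) = (4.2, 2.88, 1.68)
Step 2: at (4.2, 2.88, 1.68), ∇J = (33.6, 5.76, 13.44) → (4.2, 2.88, 1.68) − 0.02·(33.6, 5.76, 13.44) = (3.528, 2.7648, 1.4112)
Step 3: at (3.528, 2.7648, 1.4112), ∇J = (28.224, 5.5296, 11.2896) → (3.528, 2.7648, 1.4112) − 0.02·(28.224, 5.5296, 11.2896) = (2.96352, 2.654208, 1.185408)
Step 4: at (2.96352, 2.654208, 1.185408), ∇J = (23.70816, 5.308416, 9.483264) → (2.96352, 2.654208, 1.185408) − 0.02·(23.70816, 5.308416, 9.483264) = (2.4893568, 2.54803968, 0.99574272)
∂J/∂q at (2.4893568, 2.54803968, 0.99574272) = 5.09607936

5.09607936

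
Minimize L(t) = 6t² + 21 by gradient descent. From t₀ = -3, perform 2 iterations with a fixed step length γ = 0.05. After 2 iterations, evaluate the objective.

22.3824

L′(t) = 12t
Step 1: L′(-3) = -36; t₁ = -3 − 0.05·(-36) = -1.2
Step 2: L′(-1.2) = -14.4; t₂ = -1.2 − 0.05·(-14.4) = -0.48
L(-0.48) = 22.3824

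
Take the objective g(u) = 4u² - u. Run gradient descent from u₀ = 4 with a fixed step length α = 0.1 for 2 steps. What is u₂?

g′(u) = 8u - 1
Step 1: g′(4) = 31; u₁ = 4 − 0.1·31 = 0.9
Step 2: g′(0.9) = 6.2; u₂ = 0.9 − 0.1·6.2 = 0.28

0.28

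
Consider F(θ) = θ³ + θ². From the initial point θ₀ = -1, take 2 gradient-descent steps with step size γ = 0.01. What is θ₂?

F′(θ) = 3θ² + 2θ
Step 1: F′(-1) = 1; θ₁ = -1 − 0.01·1 = -1.01
Step 2: F′(-1.01) = 1.0403; θ₂ = -1.01 − 0.01·1.0403 = -1.020403

-1.020403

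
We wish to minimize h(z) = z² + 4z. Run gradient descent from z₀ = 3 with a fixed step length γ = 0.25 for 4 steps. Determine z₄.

h′(z) = 2z + 4
z₁ = 3 − 0.25·10 = 0.5
z₂ = 0.5 − 0.25·5 = -0.75
z₃ = -0.75 − 0.25·2.5 = -1.375
z₄ = -1.375 − 0.25·1.25 = -1.6875

-1.6875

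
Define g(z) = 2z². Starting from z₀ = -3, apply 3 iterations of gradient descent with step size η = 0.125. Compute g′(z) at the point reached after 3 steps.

-1.5

g′(z) = 4z
z₁ = -3 − 0.125·(-12) = -1.5
z₂ = -1.5 − 0.125·(-6) = -0.75
z₃ = -0.75 − 0.125·(-3) = -0.375
g′(z) at (-0.375) = -1.5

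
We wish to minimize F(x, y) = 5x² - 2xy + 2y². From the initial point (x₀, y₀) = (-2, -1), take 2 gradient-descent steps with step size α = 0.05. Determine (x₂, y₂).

∇F = (10x - 2y, -2x + 4y)
(x₁, y₁) = (-2, -1) − 0.05·(-18, 0) = (-1.1, -1)
(x₂, y₂) = (-1.1, -1) − 0.05·(-9, -1.8) = (-0.65, -0.91)

(-0.65, -0.91)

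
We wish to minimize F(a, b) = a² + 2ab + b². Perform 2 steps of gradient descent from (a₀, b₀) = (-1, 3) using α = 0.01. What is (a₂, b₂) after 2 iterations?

(-1.0784, 2.9216)

∇F = (2a + 2b, 2a + 2b)
Step 1: at (-1, 3), ∇F = (4, 4) → (-1, 3) − 0.01·(4, 4) = (-1.04, 2.96)
Step 2: at (-1.04, 2.96), ∇F = (3.84, 3.84) → (-1.04, 2.96) − 0.01·(3.84, 3.84) = (-1.0784, 2.9216)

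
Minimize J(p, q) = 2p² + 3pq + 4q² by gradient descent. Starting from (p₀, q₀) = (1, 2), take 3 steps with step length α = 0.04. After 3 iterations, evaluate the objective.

1.310714232832

∇J = (4p + 3q, 3p + 8q)
(p₁, q₁) = (1, 2) − 0.04·(10, 19) = (0.6, 1.24)
(p₂, q₂) = (0.6, 1.24) − 0.04·(6.12, 11.72) = (0.3552, 0.7712)
(p₃, q₃) = (0.3552, 0.7712) − 0.04·(3.7344, 7.2352) = (0.205824, 0.481792)
J(0.205824, 0.481792) = 1.310714232832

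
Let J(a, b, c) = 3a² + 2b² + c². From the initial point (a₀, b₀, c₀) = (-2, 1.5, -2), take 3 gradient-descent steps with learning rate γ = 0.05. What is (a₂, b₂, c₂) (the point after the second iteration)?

(-0.98, 0.96, -1.62)

∇J = (6a, 4b, 2c)
(a₁, b₁, c₁) = (-2, 1.5, -2) − 0.05·(-12, 6, -4) = (-1.4, 1.2, -1.8)
(a₂, b₂, c₂) = (-1.4, 1.2, -1.8) − 0.05·(-8.4, 4.8, -3.6) = (-0.98, 0.96, -1.62)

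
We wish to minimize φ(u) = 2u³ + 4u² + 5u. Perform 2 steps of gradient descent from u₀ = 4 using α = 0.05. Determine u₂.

-3.94675

φ′(u) = 6u² + 8u + 5
u₁ = 4 − 0.05·133 = -2.65
u₂ = -2.65 − 0.05·25.935 = -3.94675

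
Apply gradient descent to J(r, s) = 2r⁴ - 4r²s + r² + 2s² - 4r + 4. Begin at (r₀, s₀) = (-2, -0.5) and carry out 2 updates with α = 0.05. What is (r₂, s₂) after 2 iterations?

∇J = (8r³ - 8rs + 2r - 4, -4r² + 4s)
Step 1: at (-2, -0.5), ∇J = (-80, -18) → (-2, -0.5) − 0.05·(-80, -18) = (2, 0.4)
Step 2: at (2, 0.4), ∇J = (57.6, -14.4) → (2, 0.4) − 0.05·(57.6, -14.4) = (-0.88, 1.12)

(-0.88, 1.12)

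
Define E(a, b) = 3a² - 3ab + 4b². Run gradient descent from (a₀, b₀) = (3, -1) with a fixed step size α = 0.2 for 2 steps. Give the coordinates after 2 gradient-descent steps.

(1.68, -2.16)

∇E = (6a - 3b, -3a + 8b)
Step 1: at (3, -1), ∇E = (21, -17) → (3, -1) − 0.2·(21, -17) = (-1.2, 2.4)
Step 2: at (-1.2, 2.4), ∇E = (-14.4, 22.8) → (-1.2, 2.4) − 0.2·(-14.4, 22.8) = (1.68, -2.16)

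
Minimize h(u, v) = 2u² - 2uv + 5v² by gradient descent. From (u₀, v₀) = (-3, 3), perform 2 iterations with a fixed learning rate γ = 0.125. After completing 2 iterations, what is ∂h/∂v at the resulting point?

∇h = (4u - 2v, -2u + 10v)
(u₁, v₁) = (-3, 3) − 0.125·(-18, 36) = (-0.75, -1.5)
(u₂, v₂) = (-0.75, -1.5) − 0.125·(0, -13.5) = (-0.75, 0.1875)
∂h/∂v at (-0.75, 0.1875) = 3.375

3.375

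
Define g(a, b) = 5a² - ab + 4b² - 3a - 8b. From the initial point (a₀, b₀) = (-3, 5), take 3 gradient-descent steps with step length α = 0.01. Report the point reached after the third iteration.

∇g = (10a - b - 3, -a + 8b - 8)
Step 1: at (-3, 5), ∇g = (-38, 35) → (-3, 5) − 0.01·(-38, 35) = (-2.62, 4.65)
Step 2: at (-2.62, 4.65), ∇g = (-33.85, 31.82) → (-2.62, 4.65) − 0.01·(-33.85, 31.82) = (-2.2815, 4.3318)
Step 3: at (-2.2815, 4.3318), ∇g = (-30.1468, 28.9359) → (-2.2815, 4.3318) − 0.01·(-30.1468, 28.9359) = (-1.980032, 4.042441)

(-1.980032, 4.042441)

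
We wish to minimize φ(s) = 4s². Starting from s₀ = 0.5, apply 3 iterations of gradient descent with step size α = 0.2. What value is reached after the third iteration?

-0.108

φ′(s) = 8s
s₁ = 0.5 − 0.2·4 = -0.3
s₂ = -0.3 − 0.2·(-2.4) = 0.18
s₃ = 0.18 − 0.2·1.44 = -0.108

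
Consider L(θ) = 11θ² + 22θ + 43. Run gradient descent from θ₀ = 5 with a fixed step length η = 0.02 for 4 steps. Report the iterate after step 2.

0.8816

L′(θ) = 22θ + 22
Step 1: L′(5) = 132; θ₁ = 5 − 0.02·132 = 2.36
Step 2: L′(2.36) = 73.92; θ₂ = 2.36 − 0.02·73.92 = 0.8816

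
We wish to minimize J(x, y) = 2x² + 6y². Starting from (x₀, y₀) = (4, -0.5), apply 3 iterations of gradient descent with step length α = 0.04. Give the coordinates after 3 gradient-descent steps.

∇J = (4x, 12y)
Step 1: at (4, -0.5), ∇J = (16, -6) → (4, -0.5) − 0.04·(16, -6) = (3.36, -0.26)
Step 2: at (3.36, -0.26), ∇J = (13.44, -3.12) → (3.36, -0.26) − 0.04·(13.44, -3.12) = (2.8224, -0.1352)
Step 3: at (2.8224, -0.1352), ∇J = (11.2896, -1.6224) → (2.8224, -0.1352) − 0.04·(11.2896, -1.6224) = (2.370816, -0.070304)

(2.370816, -0.070304)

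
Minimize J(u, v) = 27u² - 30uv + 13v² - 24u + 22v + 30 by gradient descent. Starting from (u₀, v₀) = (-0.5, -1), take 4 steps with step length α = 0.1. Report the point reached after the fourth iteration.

(-432.2984, 274.3376)

∇J = (54u - 30v - 24, -30u + 26v + 22)
Step 1: at (-0.5, -1), ∇J = (-21, 11) → (-0.5, -1) − 0.1·(-21, 11) = (1.6, -2.1)
Step 2: at (1.6, -2.1), ∇J = (125.4, -80.6) → (1.6, -2.1) − 0.1·(125.4, -80.6) = (-10.94, 5.96)
Step 3: at (-10.94, 5.96), ∇J = (-793.56, 505.16) → (-10.94, 5.96) − 0.1·(-793.56, 505.16) = (68.416, -44.556)
Step 4: at (68.416, -44.556), ∇J = (5007.144, -3188.936) → (68.416, -44.556) − 0.1·(5007.144, -3188.936) = (-432.2984, 274.3376)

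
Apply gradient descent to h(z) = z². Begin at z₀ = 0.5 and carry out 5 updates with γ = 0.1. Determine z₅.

0.16384

h′(z) = 2z
z₁ = 0.5 − 0.1·1 = 0.4
z₂ = 0.4 − 0.1·0.8 = 0.32
z₃ = 0.32 − 0.1·0.64 = 0.256
z₄ = 0.256 − 0.1·0.512 = 0.2048
z₅ = 0.2048 − 0.1·0.4096 = 0.16384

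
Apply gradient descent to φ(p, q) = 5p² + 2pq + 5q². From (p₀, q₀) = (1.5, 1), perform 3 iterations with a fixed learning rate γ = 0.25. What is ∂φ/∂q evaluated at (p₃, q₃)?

∇φ = (10p + 2q, 2p + 10q)
(p₁, q₁) = (1.5, 1) − 0.25·(17, 13) = (-2.75, -2.25)
(p₂, q₂) = (-2.75, -2.25) − 0.25·(-32, -28) = (5.25, 4.75)
(p₃, q₃) = (5.25, 4.75) − 0.25·(62, 58) = (-10.25, -9.75)
∂φ/∂q at (-10.25, -9.75) = -118

-118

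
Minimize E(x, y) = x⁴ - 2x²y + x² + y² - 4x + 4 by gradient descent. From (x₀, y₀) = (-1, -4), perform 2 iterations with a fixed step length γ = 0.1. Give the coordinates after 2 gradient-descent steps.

(-1.8784, -1.888)

∇E = (4x³ - 4xy + 2x - 4, -2x² + 2y)
(x₁, y₁) = (-1, -4) − 0.1·(-26, -10) = (1.6, -3)
(x₂, y₂) = (1.6, -3) − 0.1·(34.784, -11.12) = (-1.8784, -1.888)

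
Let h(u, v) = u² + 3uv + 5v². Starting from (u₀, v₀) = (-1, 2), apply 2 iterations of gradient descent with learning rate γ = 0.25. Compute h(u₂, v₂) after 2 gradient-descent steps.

129.35546875

∇h = (2u + 3v, 3u + 10v)
Step 1: at (-1, 2), ∇h = (4, 17) → (-1, 2) − 0.25·(4, 17) = (-2, -2.25)
Step 2: at (-2, -2.25), ∇h = (-10.75, -28.5) → (-2, -2.25) − 0.25·(-10.75, -28.5) = (0.6875, 4.875)
h(0.6875, 4.875) = 129.35546875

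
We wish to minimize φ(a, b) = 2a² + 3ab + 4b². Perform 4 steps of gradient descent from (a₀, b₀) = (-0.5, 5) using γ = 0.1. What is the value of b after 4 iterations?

∇φ = (4a + 3b, 3a + 8b)
(a₁, b₁) = (-0.5, 5) − 0.1·(13, 38.5) = (-1.8, 1.15)
(a₂, b₂) = (-1.8, 1.15) − 0.1·(-3.75, 3.8) = (-1.425, 0.77)
(a₃, b₃) = (-1.425, 0.77) − 0.1·(-3.39, 1.885) = (-1.086, 0.5815)
(a₄, b₄) = (-1.086, 0.5815) − 0.1·(-2.5995, 1.394) = (-0.82605, 0.4421)
b = 0.4421

0.4421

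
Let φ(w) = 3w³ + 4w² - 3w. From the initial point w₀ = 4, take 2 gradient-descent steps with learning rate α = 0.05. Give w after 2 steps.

φ′(w) = 9w² + 8w - 3
w₁ = 4 − 0.05·173 = -4.65
w₂ = -4.65 − 0.05·154.4025 = -12.370125

-12.370125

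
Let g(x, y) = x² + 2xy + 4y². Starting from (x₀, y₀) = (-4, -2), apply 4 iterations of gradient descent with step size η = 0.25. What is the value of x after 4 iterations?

-2.125

∇g = (2x + 2y, 2x + 8y)
Step 1: at (-4, -2), ∇g = (-12, -24) → (-4, -2) − 0.25·(-12, -24) = (-1, 4)
Step 2: at (-1, 4), ∇g = (6, 30) → (-1, 4) − 0.25·(6, 30) = (-2.5, -3.5)
Step 3: at (-2.5, -3.5), ∇g = (-12, -33) → (-2.5, -3.5) − 0.25·(-12, -33) = (0.5, 4.75)
Step 4: at (0.5, 4.75), ∇g = (10.5, 39) → (0.5, 4.75) − 0.25·(10.5, 39) = (-2.125, -5)
x = -2.125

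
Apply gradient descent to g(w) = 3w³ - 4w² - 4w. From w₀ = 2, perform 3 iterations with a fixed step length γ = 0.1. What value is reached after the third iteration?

1.2994816

g′(w) = 9w² - 8w - 4
Step 1: g′(2) = 16; w₁ = 2 − 0.1·16 = 0.4
Step 2: g′(0.4) = -5.76; w₂ = 0.4 − 0.1·(-5.76) = 0.976
Step 3: g′(0.976) = -3.234816; w₃ = 0.976 − 0.1·(-3.234816) = 1.2994816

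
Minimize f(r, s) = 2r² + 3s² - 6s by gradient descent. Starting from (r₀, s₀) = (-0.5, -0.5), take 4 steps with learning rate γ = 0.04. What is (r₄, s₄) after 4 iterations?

∇f = (4r, 6s - 6)
Step 1: at (-0.5, -0.5), ∇f = (-2, -9) → (-0.5, -0.5) − 0.04·(-2, -9) = (-0.42, -0.14)
Step 2: at (-0.42, -0.14), ∇f = (-1.68, -6.84) → (-0.42, -0.14) − 0.04·(-1.68, -6.84) = (-0.3528, 0.1336)
Step 3: at (-0.3528, 0.1336), ∇f = (-1.4112, -5.1984) → (-0.3528, 0.1336) − 0.04·(-1.4112, -5.1984) = (-0.296352, 0.341536)
Step 4: at (-0.296352, 0.341536), ∇f = (-1.185408, -3.950784) → (-0.296352, 0.341536) − 0.04·(-1.185408, -3.950784) = (-0.24893568, 0.49956736)

(-0.24893568, 0.49956736)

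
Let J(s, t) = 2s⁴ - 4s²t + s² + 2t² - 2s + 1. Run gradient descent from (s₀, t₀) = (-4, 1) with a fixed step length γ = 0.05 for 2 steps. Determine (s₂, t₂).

∇J = (8s³ - 8st + 2s - 2, -4s² + 4t)
Step 1: at (-4, 1), ∇J = (-490, -60) → (-4, 1) − 0.05·(-490, -60) = (20.5, 4)
Step 2: at (20.5, 4), ∇J = (68304, -1665) → (20.5, 4) − 0.05·(68304, -1665) = (-3394.7, 87.25)

(-3394.7, 87.25)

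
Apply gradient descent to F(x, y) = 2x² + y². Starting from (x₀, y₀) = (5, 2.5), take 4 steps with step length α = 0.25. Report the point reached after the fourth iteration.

∇F = (4x, 2y)
Step 1: at (5, 2.5), ∇F = (20, 5) → (5, 2.5) − 0.25·(20, 5) = (0, 1.25)
Step 2: at (0, 1.25), ∇F = (0, 2.5) → (0, 1.25) − 0.25·(0, 2.5) = (0, 0.625)
Step 3: at (0, 0.625), ∇F = (0, 1.25) → (0, 0.625) − 0.25·(0, 1.25) = (0, 0.3125)
Step 4: at (0, 0.3125), ∇F = (0, 0.625) → (0, 0.3125) − 0.25·(0, 0.625) = (0, 0.15625)

(0, 0.15625)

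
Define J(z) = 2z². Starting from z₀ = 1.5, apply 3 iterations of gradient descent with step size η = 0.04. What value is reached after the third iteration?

0.889056

J′(z) = 4z
z₁ = 1.5 − 0.04·6 = 1.26
z₂ = 1.26 − 0.04·5.04 = 1.0584
z₃ = 1.0584 − 0.04·4.2336 = 0.889056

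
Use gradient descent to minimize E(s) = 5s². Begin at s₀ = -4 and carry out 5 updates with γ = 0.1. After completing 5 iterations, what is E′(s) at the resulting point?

0

E′(s) = 10s
Step 1: E′(-4) = -40; s₁ = -4 − 0.1·(-40) = 0
Step 2: E′(0) = 0; s₂ = 0 − 0.1·0 = 0
Step 3: E′(0) = 0; s₃ = 0 − 0.1·0 = 0
Step 4: E′(0) = 0; s₄ = 0 − 0.1·0 = 0
Step 5: E′(0) = 0; s₅ = 0 − 0.1·0 = 0
E′(s) at (0) = 0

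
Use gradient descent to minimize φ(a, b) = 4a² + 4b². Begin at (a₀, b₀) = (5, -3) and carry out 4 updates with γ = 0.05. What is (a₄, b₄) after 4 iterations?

∇φ = (8a, 8b)
(a₁, b₁) = (5, -3) − 0.05·(40, -24) = (3, -1.8)
(a₂, b₂) = (3, -1.8) − 0.05·(24, -14.4) = (1.8, -1.08)
(a₃, b₃) = (1.8, -1.08) − 0.05·(14.4, -8.64) = (1.08, -0.648)
(a₄, b₄) = (1.08, -0.648) − 0.05·(8.64, -5.184) = (0.648, -0.3888)

(0.648, -0.3888)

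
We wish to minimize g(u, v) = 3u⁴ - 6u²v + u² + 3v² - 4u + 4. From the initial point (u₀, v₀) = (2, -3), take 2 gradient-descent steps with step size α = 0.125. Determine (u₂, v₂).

∇g = (12u³ - 12uv + 2u - 4, -6u² + 6v)
Step 1: at (2, -3), ∇g = (168, -42) → (2, -3) − 0.125·(168, -42) = (-19, 2.25)
Step 2: at (-19, 2.25), ∇g = (-81837, -2152.5) → (-19, 2.25) − 0.125·(-81837, -2152.5) = (10210.625, 271.3125)

(10210.625, 271.3125)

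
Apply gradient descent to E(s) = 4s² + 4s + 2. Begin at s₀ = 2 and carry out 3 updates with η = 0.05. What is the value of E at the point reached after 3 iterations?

2.1664

E′(s) = 8s + 4
Step 1: E′(2) = 20; s₁ = 2 − 0.05·20 = 1
Step 2: E′(1) = 12; s₂ = 1 − 0.05·12 = 0.4
Step 3: E′(0.4) = 7.2; s₃ = 0.4 − 0.05·7.2 = 0.04
E(0.04) = 2.1664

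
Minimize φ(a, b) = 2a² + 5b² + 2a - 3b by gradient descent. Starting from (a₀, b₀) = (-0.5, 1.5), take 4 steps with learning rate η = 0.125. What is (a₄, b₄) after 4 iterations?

∇φ = (4a + 2, 10b - 3)
Step 1: at (-0.5, 1.5), ∇φ = (0, 12) → (-0.5, 1.5) − 0.125·(0, 12) = (-0.5, 0)
Step 2: at (-0.5, 0), ∇φ = (0, -3) → (-0.5, 0) − 0.125·(0, -3) = (-0.5, 0.375)
Step 3: at (-0.5, 0.375), ∇φ = (0, 0.75) → (-0.5, 0.375) − 0.125·(0, 0.75) = (-0.5, 0.28125)
Step 4: at (-0.5, 0.28125), ∇φ = (0, -0.1875) → (-0.5, 0.28125) − 0.125·(0, -0.1875) = (-0.5, 0.3046875)

(-0.5, 0.3046875)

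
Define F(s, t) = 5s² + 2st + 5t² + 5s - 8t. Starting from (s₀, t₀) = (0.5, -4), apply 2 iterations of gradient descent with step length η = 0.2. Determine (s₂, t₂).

∇F = (10s + 2t + 5, 2s + 10t - 8)
Step 1: at (0.5, -4), ∇F = (2, -47) → (0.5, -4) − 0.2·(2, -47) = (0.1, 5.4)
Step 2: at (0.1, 5.4), ∇F = (16.8, 46.2) → (0.1, 5.4) − 0.2·(16.8, 46.2) = (-3.26, -3.84)

(-3.26, -3.84)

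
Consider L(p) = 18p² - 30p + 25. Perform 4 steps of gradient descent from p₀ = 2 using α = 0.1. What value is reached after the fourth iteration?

L′(p) = 36p - 30
p₁ = 2 − 0.1·42 = -2.2
p₂ = -2.2 − 0.1·(-109.2) = 8.72
p₃ = 8.72 − 0.1·283.92 = -19.672
p₄ = -19.672 − 0.1·(-738.192) = 54.1472

54.1472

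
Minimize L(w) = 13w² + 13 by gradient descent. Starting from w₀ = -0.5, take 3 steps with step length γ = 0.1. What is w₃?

L′(w) = 26w
Step 1: L′(-0.5) = -13; w₁ = -0.5 − 0.1·(-13) = 0.8
Step 2: L′(0.8) = 20.8; w₂ = 0.8 − 0.1·20.8 = -1.28
Step 3: L′(-1.28) = -33.28; w₃ = -1.28 − 0.1·(-33.28) = 2.048

2.048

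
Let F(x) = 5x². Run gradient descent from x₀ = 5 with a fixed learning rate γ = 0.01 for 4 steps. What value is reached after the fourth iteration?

F′(x) = 10x
Step 1: F′(5) = 50; x₁ = 5 − 0.01·50 = 4.5
Step 2: F′(4.5) = 45; x₂ = 4.5 − 0.01·45 = 4.05
Step 3: F′(4.05) = 40.5; x₃ = 4.05 − 0.01·40.5 = 3.645
Step 4: F′(3.645) = 36.45; x₄ = 3.645 − 0.01·36.45 = 3.2805

3.2805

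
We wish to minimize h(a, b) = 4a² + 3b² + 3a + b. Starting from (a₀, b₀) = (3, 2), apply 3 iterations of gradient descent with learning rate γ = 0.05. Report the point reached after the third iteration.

(0.354, 0.5765)

∇h = (8a + 3, 6b + 1)
Step 1: at (3, 2), ∇h = (27, 13) → (3, 2) − 0.05·(27, 13) = (1.65, 1.35)
Step 2: at (1.65, 1.35), ∇h = (16.2, 9.1) → (1.65, 1.35) − 0.05·(16.2, 9.1) = (0.84, 0.895)
Step 3: at (0.84, 0.895), ∇h = (9.72, 6.37) → (0.84, 0.895) − 0.05·(9.72, 6.37) = (0.354, 0.5765)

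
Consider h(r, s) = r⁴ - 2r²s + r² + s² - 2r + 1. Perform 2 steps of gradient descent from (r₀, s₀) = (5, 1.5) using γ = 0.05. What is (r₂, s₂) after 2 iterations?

(1318.7908, 39.186)

∇h = (4r³ - 4rs + 2r - 2, -2r² + 2s)
(r₁, s₁) = (5, 1.5) − 0.05·(478, -47) = (-18.9, 3.85)
(r₂, s₂) = (-18.9, 3.85) − 0.05·(-26753.816, -706.72) = (1318.7908, 39.186)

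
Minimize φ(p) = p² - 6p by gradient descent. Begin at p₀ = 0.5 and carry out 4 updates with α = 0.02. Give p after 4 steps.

φ′(p) = 2p - 6
Step 1: φ′(0.5) = -5; p₁ = 0.5 − 0.02·(-5) = 0.6
Step 2: φ′(0.6) = -4.8; p₂ = 0.6 − 0.02·(-4.8) = 0.696
Step 3: φ′(0.696) = -4.608; p₃ = 0.696 − 0.02·(-4.608) = 0.78816
Step 4: φ′(0.78816) = -4.42368; p₄ = 0.78816 − 0.02·(-4.42368) = 0.8766336

0.8766336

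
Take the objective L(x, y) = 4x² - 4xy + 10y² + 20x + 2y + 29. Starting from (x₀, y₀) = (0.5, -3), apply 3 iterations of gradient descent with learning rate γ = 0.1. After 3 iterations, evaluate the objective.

215.54752

∇L = (8x - 4y + 20, -4x + 20y + 2)
Step 1: at (0.5, -3), ∇L = (36, -60) → (0.5, -3) − 0.1·(36, -60) = (-3.1, 3)
Step 2: at (-3.1, 3), ∇L = (-16.8, 74.4) → (-3.1, 3) − 0.1·(-16.8, 74.4) = (-1.42, -4.44)
Step 3: at (-1.42, -4.44), ∇L = (26.4, -81.12) → (-1.42, -4.44) − 0.1·(26.4, -81.12) = (-4.06, 3.672)
L(-4.06, 3.672) = 215.54752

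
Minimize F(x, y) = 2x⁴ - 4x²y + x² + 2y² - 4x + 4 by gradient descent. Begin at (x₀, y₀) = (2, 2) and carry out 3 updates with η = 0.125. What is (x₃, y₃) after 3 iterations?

∇F = (8x³ - 8xy + 2x - 4, -4x² + 4y)
Step 1: at (2, 2), ∇F = (32, -8) → (2, 2) − 0.125·(32, -8) = (-2, 3)
Step 2: at (-2, 3), ∇F = (-24, -4) → (-2, 3) − 0.125·(-24, -4) = (1, 3.5)
Step 3: at (1, 3.5), ∇F = (-22, 10) → (1, 3.5) − 0.125·(-22, 10) = (3.75, 2.25)

(3.75, 2.25)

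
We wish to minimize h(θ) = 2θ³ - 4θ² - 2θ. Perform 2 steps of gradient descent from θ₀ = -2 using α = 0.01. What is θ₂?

h′(θ) = 6θ² - 8θ - 2
θ₁ = -2 − 0.01·38 = -2.38
θ₂ = -2.38 − 0.01·51.0264 = -2.890264

-2.890264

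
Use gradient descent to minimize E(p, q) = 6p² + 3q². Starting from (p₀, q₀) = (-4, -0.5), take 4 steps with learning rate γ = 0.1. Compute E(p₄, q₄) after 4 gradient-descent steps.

∇E = (12p, 6q)
Step 1: at (-4, -0.5), ∇E = (-48, -3) → (-4, -0.5) − 0.1·(-48, -3) = (0.8, -0.2)
Step 2: at (0.8, -0.2), ∇E = (9.6, -1.2) → (0.8, -0.2) − 0.1·(9.6, -1.2) = (-0.16, -0.08)
Step 3: at (-0.16, -0.08), ∇E = (-1.92, -0.48) → (-0.16, -0.08) − 0.1·(-1.92, -0.48) = (0.032, -0.032)
Step 4: at (0.032, -0.032), ∇E = (0.384, -0.192) → (0.032, -0.032) − 0.1·(0.384, -0.192) = (-0.0064, -0.0128)
E(-0.0064, -0.0128) = 0.00073728

0.00073728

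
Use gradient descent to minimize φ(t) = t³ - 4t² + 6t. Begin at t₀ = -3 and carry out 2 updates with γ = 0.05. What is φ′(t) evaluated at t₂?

671.776039171875

φ′(t) = 3t² - 8t + 6
Step 1: φ′(-3) = 57; t₁ = -3 − 0.05·57 = -5.85
Step 2: φ′(-5.85) = 155.4675; t₂ = -5.85 − 0.05·155.4675 = -13.623375
φ′(t) at (-13.623375) = 671.776039171875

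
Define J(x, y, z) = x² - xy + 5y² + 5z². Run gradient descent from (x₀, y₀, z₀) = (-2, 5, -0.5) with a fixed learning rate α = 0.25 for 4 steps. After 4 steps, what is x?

∇J = (2x - y, -x + 10y, 10z)
(x₁, y₁, z₁) = (-2, 5, -0.5) − 0.25·(-9, 52, -5) = (0.25, -8, 0.75)
(x₂, y₂, z₂) = (0.25, -8, 0.75) − 0.25·(8.5, -80.25, 7.5) = (-1.875, 12.0625, -1.125)
(x₃, y₃, z₃) = (-1.875, 12.0625, -1.125) − 0.25·(-15.8125, 122.5, -11.25) = (2.078125, -18.5625, 1.6875)
(x₄, y₄, z₄) = (2.078125, -18.5625, 1.6875) − 0.25·(22.71875, -187.703125, 16.875) = (-3.6015625, 28.36328125, -2.53125)
x = -3.6015625

-3.6015625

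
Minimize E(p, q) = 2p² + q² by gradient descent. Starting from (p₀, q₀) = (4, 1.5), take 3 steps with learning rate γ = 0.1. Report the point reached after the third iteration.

(0.864, 0.768)

∇E = (4p, 2q)
Step 1: at (4, 1.5), ∇E = (16, 3) → (4, 1.5) − 0.1·(16, 3) = (2.4, 1.2)
Step 2: at (2.4, 1.2), ∇E = (9.6, 2.4) → (2.4, 1.2) − 0.1·(9.6, 2.4) = (1.44, 0.96)
Step 3: at (1.44, 0.96), ∇E = (5.76, 1.92) → (1.44, 0.96) − 0.1·(5.76, 1.92) = (0.864, 0.768)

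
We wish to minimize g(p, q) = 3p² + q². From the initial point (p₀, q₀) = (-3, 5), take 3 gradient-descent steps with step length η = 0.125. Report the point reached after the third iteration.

∇g = (6p, 2q)
Step 1: at (-3, 5), ∇g = (-18, 10) → (-3, 5) − 0.125·(-18, 10) = (-0.75, 3.75)
Step 2: at (-0.75, 3.75), ∇g = (-4.5, 7.5) → (-0.75, 3.75) − 0.125·(-4.5, 7.5) = (-0.1875, 2.8125)
Step 3: at (-0.1875, 2.8125), ∇g = (-1.125, 5.625) → (-0.1875, 2.8125) − 0.125·(-1.125, 5.625) = (-0.046875, 2.109375)

(-0.046875, 2.109375)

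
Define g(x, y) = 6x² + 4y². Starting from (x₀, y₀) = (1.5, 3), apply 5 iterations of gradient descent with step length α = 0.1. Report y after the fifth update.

∇g = (12x, 8y)
Step 1: at (1.5, 3), ∇g = (18, 24) → (1.5, 3) − 0.1·(18, 24) = (-0.3, 0.6)
Step 2: at (-0.3, 0.6), ∇g = (-3.6, 4.8) → (-0.3, 0.6) − 0.1·(-3.6, 4.8) = (0.06, 0.12)
Step 3: at (0.06, 0.12), ∇g = (0.72, 0.96) → (0.06, 0.12) − 0.1·(0.72, 0.96) = (-0.012, 0.024)
Step 4: at (-0.012, 0.024), ∇g = (-0.144, 0.192) → (-0.012, 0.024) − 0.1·(-0.144, 0.192) = (0.0024, 0.0048)
Step 5: at (0.0024, 0.0048), ∇g = (0.0288, 0.0384) → (0.0024, 0.0048) − 0.1·(0.0288, 0.0384) = (-0.00048, 0.00096)
y = 0.00096

0.00096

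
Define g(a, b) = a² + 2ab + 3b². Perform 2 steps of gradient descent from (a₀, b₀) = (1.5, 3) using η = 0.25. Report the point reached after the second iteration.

(0.75, 1.5)

∇g = (2a + 2b, 2a + 6b)
Step 1: at (1.5, 3), ∇g = (9, 21) → (1.5, 3) − 0.25·(9, 21) = (-0.75, -2.25)
Step 2: at (-0.75, -2.25), ∇g = (-6, -15) → (-0.75, -2.25) − 0.25·(-6, -15) = (0.75, 1.5)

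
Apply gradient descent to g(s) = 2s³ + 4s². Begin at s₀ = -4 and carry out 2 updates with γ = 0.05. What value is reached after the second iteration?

g′(s) = 6s² + 8s
Step 1: g′(-4) = 64; s₁ = -4 − 0.05·64 = -7.2
Step 2: g′(-7.2) = 253.44; s₂ = -7.2 − 0.05·253.44 = -19.872

-19.872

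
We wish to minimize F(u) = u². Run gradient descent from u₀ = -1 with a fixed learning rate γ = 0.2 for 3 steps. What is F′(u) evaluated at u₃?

-0.432

F′(u) = 2u
Step 1: F′(-1) = -2; u₁ = -1 − 0.2·(-2) = -0.6
Step 2: F′(-0.6) = -1.2; u₂ = -0.6 − 0.2·(-1.2) = -0.36
Step 3: F′(-0.36) = -0.72; u₃ = -0.36 − 0.2·(-0.72) = -0.216
F′(u) at (-0.216) = -0.432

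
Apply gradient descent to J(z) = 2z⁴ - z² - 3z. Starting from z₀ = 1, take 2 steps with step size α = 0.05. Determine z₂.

J′(z) = 8z³ - 2z - 3
z₁ = 1 − 0.05·3 = 0.85
z₂ = 0.85 − 0.05·0.213 = 0.83935

0.83935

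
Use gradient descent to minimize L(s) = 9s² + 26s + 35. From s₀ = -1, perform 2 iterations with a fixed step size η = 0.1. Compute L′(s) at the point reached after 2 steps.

5.12

L′(s) = 18s + 26
Step 1: L′(-1) = 8; s₁ = -1 − 0.1·8 = -1.8
Step 2: L′(-1.8) = -6.4; s₂ = -1.8 − 0.1·(-6.4) = -1.16
L′(s) at (-1.16) = 5.12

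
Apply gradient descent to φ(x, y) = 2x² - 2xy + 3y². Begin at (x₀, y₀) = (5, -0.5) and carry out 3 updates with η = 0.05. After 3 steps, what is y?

0.6675

∇φ = (4x - 2y, -2x + 6y)
Step 1: at (5, -0.5), ∇φ = (21, -13) → (5, -0.5) − 0.05·(21, -13) = (3.95, 0.15)
Step 2: at (3.95, 0.15), ∇φ = (15.5, -7) → (3.95, 0.15) − 0.05·(15.5, -7) = (3.175, 0.5)
Step 3: at (3.175, 0.5), ∇φ = (11.7, -3.35) → (3.175, 0.5) − 0.05·(11.7, -3.35) = (2.59, 0.6675)
y = 0.6675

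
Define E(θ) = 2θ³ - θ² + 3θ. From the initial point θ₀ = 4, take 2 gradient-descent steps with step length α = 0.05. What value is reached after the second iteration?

E′(θ) = 6θ² - 2θ + 3
θ₁ = 4 − 0.05·91 = -0.55
θ₂ = -0.55 − 0.05·5.915 = -0.84575

-0.84575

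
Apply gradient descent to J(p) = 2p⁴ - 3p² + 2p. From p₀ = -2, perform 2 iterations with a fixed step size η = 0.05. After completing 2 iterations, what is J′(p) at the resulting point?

0

J′(p) = 8p³ - 6p + 2
p₁ = -2 − 0.05·(-50) = 0.5
p₂ = 0.5 − 0.05·0 = 0.5
J′(p) at (0.5) = 0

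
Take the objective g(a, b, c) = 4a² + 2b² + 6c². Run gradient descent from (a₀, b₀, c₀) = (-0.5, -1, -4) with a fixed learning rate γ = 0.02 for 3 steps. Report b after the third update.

∇g = (8a, 4b, 12c)
(a₁, b₁, c₁) = (-0.5, -1, -4) − 0.02·(-4, -4, -48) = (-0.42, -0.92, -3.04)
(a₂, b₂, c₂) = (-0.42, -0.92, -3.04) − 0.02·(-3.36, -3.68, -36.48) = (-0.3528, -0.8464, -2.3104)
(a₃, b₃, c₃) = (-0.3528, -0.8464, -2.3104) − 0.02·(-2.8224, -3.3856, -27.7248) = (-0.296352, -0.778688, -1.755904)
b = -0.778688

-0.778688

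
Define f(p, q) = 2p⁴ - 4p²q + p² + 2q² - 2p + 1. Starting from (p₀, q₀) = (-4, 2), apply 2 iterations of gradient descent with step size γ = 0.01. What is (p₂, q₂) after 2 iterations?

∇f = (8p³ - 8pq + 2p - 2, -4p² + 4q)
Step 1: at (-4, 2), ∇f = (-458, -56) → (-4, 2) − 0.01·(-458, -56) = (0.58, 2.56)
Step 2: at (0.58, 2.56), ∇f = (-11.157504, 8.8944) → (0.58, 2.56) − 0.01·(-11.157504, 8.8944) = (0.69157504, 2.471056)

(0.69157504, 2.471056)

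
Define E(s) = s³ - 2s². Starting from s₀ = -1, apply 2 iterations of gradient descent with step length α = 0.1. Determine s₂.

-3.247

E′(s) = 3s² - 4s
s₁ = -1 − 0.1·7 = -1.7
s₂ = -1.7 − 0.1·15.47 = -3.247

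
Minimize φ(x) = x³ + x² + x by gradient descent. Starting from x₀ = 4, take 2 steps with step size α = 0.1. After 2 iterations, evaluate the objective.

φ′(x) = 3x² + 2x + 1
Step 1: φ′(4) = 57; x₁ = 4 − 0.1·57 = -1.7
Step 2: φ′(-1.7) = 6.27; x₂ = -1.7 − 0.1·6.27 = -2.327
φ(-2.327) = -9.512610783

-9.512610783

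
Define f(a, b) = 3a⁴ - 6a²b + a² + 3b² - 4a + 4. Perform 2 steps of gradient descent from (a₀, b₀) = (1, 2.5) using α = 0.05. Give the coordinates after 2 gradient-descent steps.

(-0.34, 2.635)

∇f = (12a³ - 12ab + 2a - 4, -6a² + 6b)
Step 1: at (1, 2.5), ∇f = (-20, 9) → (1, 2.5) − 0.05·(-20, 9) = (2, 2.05)
Step 2: at (2, 2.05), ∇f = (46.8, -11.7) → (2, 2.05) − 0.05·(46.8, -11.7) = (-0.34, 2.635)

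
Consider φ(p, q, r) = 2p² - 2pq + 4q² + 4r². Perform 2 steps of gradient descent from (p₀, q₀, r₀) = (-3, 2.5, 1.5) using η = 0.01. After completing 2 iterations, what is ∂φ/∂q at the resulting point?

∇φ = (4p - 2q, -2p + 8q, 8r)
(p₁, q₁, r₁) = (-3, 2.5, 1.5) − 0.01·(-17, 26, 12) = (-2.83, 2.24, 1.38)
(p₂, q₂, r₂) = (-2.83, 2.24, 1.38) − 0.01·(-15.8, 23.58, 11.04) = (-2.672, 2.0042, 1.2696)
∂φ/∂q at (-2.672, 2.0042, 1.2696) = 21.3776

21.3776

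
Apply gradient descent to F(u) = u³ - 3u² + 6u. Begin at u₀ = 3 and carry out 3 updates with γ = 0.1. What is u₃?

0.8203125

F′(u) = 3u² - 6u + 6
Step 1: F′(3) = 15; u₁ = 3 − 0.1·15 = 1.5
Step 2: F′(1.5) = 3.75; u₂ = 1.5 − 0.1·3.75 = 1.125
Step 3: F′(1.125) = 3.046875; u₃ = 1.125 − 0.1·3.046875 = 0.8203125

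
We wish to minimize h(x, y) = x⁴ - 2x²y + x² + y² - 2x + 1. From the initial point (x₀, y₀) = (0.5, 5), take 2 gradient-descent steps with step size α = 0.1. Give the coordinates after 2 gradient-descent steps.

(2.46145, 3.7205)

∇h = (4x³ - 4xy + 2x - 2, -2x² + 2y)
(x₁, y₁) = (0.5, 5) − 0.1·(-10.5, 9.5) = (1.55, 4.05)
(x₂, y₂) = (1.55, 4.05) − 0.1·(-9.1145, 3.295) = (2.46145, 3.7205)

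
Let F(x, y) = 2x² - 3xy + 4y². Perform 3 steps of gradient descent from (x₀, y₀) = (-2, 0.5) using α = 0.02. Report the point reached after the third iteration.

∇F = (4x - 3y, -3x + 8y)
Step 1: at (-2, 0.5), ∇F = (-9.5, 10) → (-2, 0.5) − 0.02·(-9.5, 10) = (-1.81, 0.3)
Step 2: at (-1.81, 0.3), ∇F = (-8.14, 7.83) → (-1.81, 0.3) − 0.02·(-8.14, 7.83) = (-1.6472, 0.1434)
Step 3: at (-1.6472, 0.1434), ∇F = (-7.019, 6.0888) → (-1.6472, 0.1434) − 0.02·(-7.019, 6.0888) = (-1.50682, 0.021624)

(-1.50682, 0.021624)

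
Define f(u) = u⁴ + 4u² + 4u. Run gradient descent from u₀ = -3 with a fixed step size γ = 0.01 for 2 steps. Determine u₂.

f′(u) = 4u³ + 8u + 4
u₁ = -3 − 0.01·(-128) = -1.72
u₂ = -1.72 − 0.01·(-30.113792) = -1.41886208

-1.41886208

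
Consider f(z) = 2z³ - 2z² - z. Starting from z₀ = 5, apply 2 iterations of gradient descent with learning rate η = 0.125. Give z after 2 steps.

-109.38671875

f′(z) = 6z² - 4z - 1
Step 1: f′(5) = 129; z₁ = 5 − 0.125·129 = -11.125
Step 2: f′(-11.125) = 786.09375; z₂ = -11.125 − 0.125·786.09375 = -109.38671875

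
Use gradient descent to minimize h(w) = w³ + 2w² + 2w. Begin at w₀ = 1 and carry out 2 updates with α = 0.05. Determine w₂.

h′(w) = 3w² + 4w + 2
Step 1: h′(1) = 9; w₁ = 1 − 0.05·9 = 0.55
Step 2: h′(0.55) = 5.1075; w₂ = 0.55 − 0.05·5.1075 = 0.294625

0.294625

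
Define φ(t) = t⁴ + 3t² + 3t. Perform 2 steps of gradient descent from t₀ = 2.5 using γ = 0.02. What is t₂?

0.66680248

φ′(t) = 4t³ + 6t + 3
Step 1: φ′(2.5) = 80.5; t₁ = 2.5 − 0.02·80.5 = 0.89
Step 2: φ′(0.89) = 11.159876; t₂ = 0.89 − 0.02·11.159876 = 0.66680248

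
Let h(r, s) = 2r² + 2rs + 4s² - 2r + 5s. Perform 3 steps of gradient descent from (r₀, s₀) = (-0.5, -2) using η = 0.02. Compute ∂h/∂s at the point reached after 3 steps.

∇h = (4r + 2s - 2, 2r + 8s + 5)
(r₁, s₁) = (-0.5, -2) − 0.02·(-8, -12) = (-0.34, -1.76)
(r₂, s₂) = (-0.34, -1.76) − 0.02·(-6.88, -9.76) = (-0.2024, -1.5648)
(r₃, s₃) = (-0.2024, -1.5648) − 0.02·(-5.9392, -7.9232) = (-0.083616, -1.406336)
∂h/∂s at (-0.083616, -1.406336) = -6.41792

-6.41792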